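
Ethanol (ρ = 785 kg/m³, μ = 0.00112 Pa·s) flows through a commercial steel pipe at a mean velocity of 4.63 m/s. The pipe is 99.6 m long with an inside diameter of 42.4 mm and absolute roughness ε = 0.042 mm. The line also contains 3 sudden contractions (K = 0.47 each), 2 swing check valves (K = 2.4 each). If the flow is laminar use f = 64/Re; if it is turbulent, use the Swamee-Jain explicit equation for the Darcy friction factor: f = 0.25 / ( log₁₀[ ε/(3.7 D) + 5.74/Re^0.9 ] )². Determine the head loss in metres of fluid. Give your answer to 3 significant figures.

h_f ≈ 62.5 m

Reynolds number Re = ρVD/μ = 785 · 4.63 · 0.0424 / 0.00112 = 1.376e+05.
Re > 4000 → turbulent. Relative roughness ε/D = 4.2e-05/0.0424 = 0.000991. Swamee-Jain: f = 0.25/(log₁₀[0.000991/3.7 + 5.74/1.376e+05^0.9])² = 0.25/(log₁₀[0.000268 + 0.000136])² = 0.25/(-3.394)² = 0.02171.
Total minor-loss coefficient ΣK = 3·0.47 + 2·2.4 = 6.21.
ΔP = [f·L/D + ΣK]·(ρV²/2) = [0.02171·99.6/0.0424 + 6.21]·(785·4.63²/2) = [50.99 + 6.21]·8414 = 4.813e+05 Pa.
Head loss h_f = ΔP/(ρg) = 4.813e+05/(785·9.81) = 62.5 m.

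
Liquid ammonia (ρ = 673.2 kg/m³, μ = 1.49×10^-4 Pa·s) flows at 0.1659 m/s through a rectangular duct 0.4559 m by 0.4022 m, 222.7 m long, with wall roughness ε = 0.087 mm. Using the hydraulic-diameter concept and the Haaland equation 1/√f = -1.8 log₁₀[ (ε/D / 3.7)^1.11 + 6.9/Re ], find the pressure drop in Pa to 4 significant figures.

ΔP ≈ 77.13 Pa

Hydraulic diameter D_h = 4A/P = 4·(0.4559·0.4022)/(2·(0.4559+0.4022)) = 0.7335/1.716 = 0.4274 m.
Re = ρVD_h/μ = 673.2·0.1659·0.4274/0.000149 = 3.203e+05.
ε/D_h = 8.7e-05/0.4274 = 0.000204; Haaland gives 1/√f = -1.8 log₁₀[1.87e-05+2.15e-05] = 7.912, so f = 0.01598.
ΔP = f(L/D_h)(ρV²/2) = 0.01598·222.7/0.4274·9.264 = 77.13 Pa.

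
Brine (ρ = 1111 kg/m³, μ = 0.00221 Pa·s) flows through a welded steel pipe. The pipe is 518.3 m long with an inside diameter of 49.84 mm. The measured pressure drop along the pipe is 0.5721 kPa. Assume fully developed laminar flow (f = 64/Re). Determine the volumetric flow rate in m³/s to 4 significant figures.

Q ≈ 7.564×10^-5 m³/s

For laminar flow, f = 64/Re with Re = ρVD/μ, so Darcy-Weisbach reduces to ΔP = 32μLV/D². Solving for V: V = ΔP·D²/(32μL) = 572.1·(0.04984)²/(32·0.00221·518.3) = 0.03877 m/s.
Check: Re = ρVD/μ = 1111·0.03877·0.04984/0.00221 = 971.4 < 2300, so the laminar assumption holds.
Q = V·A = 0.03877·(π/4·0.04984²) = 7.564e-05 m³/s = 7.564×10^-5 m³/s.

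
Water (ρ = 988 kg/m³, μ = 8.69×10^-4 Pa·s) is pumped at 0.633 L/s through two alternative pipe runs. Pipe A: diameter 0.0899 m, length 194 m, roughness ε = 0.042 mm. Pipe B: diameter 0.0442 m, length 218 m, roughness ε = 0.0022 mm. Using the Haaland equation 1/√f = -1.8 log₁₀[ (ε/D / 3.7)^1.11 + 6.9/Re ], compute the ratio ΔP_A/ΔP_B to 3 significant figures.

ΔP_A/ΔP_B ≈ 0.0313

Pipe A: V = Q/A = 0.000633/0.006348 = 0.09972 m/s; Re = 1.019e+04; ε/D = 0.000467; Haaland → f = 0.0313; ΔP_A = f(L/D)(ρV²/2) = 331.8 Pa.
Pipe B: V = Q/A = 0.000633/0.001534 = 0.4125 m/s; Re = 2.073e+04; ε/D = 4.98e-05; Haaland → f = 0.02559; ΔP_B = f(L/D)(ρV²/2) = 1.061e+04 Pa.
ΔP_A/ΔP_B = 331.8/1.061e+04 = 0.0313.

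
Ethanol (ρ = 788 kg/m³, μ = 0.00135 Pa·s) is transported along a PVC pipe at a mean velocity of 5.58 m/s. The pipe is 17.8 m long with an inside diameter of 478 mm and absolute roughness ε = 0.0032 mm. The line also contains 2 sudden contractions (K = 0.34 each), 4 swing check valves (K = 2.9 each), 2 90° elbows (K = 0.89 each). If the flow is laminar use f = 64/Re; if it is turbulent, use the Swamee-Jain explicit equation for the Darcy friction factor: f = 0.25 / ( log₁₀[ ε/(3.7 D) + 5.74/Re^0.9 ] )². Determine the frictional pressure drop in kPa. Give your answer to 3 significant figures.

Reynolds number Re = ρVD/μ = 788 · 5.58 · 0.478 / 0.00135 = 1.557e+06.
Re > 4000 → turbulent. Relative roughness ε/D = 3.2e-06/0.478 = 6.69e-06. Swamee-Jain: f = 0.25/(log₁₀[6.69e-06/3.7 + 5.74/1.557e+06^0.9])² = 0.25/(log₁₀[1.81e-06 + 1.53e-05])² = 0.25/(-4.766)² = 0.01101.
Total minor-loss coefficient ΣK = 2·0.34 + 4·2.9 + 2·0.89 = 14.1.
ΔP = [f·L/D + ΣK]·(ρV²/2) = [0.01101·17.8/0.478 + 14.1]·(788·5.58²/2) = [0.4099 + 14.1]·1.227e+04 = 1.775e+05 Pa.
ΔP = 1.775e+05 Pa = 178 kPa.

ΔP ≈ 178 kPa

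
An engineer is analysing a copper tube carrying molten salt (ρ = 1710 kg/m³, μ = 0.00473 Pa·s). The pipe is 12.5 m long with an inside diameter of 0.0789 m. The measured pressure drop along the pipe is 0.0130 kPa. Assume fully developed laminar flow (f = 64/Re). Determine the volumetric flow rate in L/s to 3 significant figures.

Q ≈ 0.209 L/s

For laminar flow, f = 64/Re with Re = ρVD/μ, so Darcy-Weisbach reduces to ΔP = 32μLV/D². Solving for V: V = ΔP·D²/(32μL) = 13·(0.0789)²/(32·0.00473·12.5) = 0.04277 m/s.
Check: Re = ρVD/μ = 1710·0.04277·0.0789/0.00473 = 1220 < 2300, so the laminar assumption holds.
Q = V·A = 0.04277·(π/4·0.0789²) = 0.0002091 m³/s = 0.209 L/s.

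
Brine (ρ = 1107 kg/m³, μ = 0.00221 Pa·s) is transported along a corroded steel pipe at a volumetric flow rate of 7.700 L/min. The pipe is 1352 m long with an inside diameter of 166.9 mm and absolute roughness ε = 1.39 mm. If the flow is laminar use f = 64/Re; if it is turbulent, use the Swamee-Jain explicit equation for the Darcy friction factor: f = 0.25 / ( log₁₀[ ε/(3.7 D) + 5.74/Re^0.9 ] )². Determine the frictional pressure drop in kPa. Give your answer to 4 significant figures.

ΔP ≈ 0.02013 kPa

Q = 7.700 L/min = 7.700/60000 = 0.0001283 m³/s.
Cross-sectional area A = πD²/4 = π(0.1669)²/4 = 0.02188 m²; mean velocity V = Q/A = 0.0001283/0.02188 = 0.005866 m/s.
Reynolds number Re = ρVD/μ = 1107 · 0.005866 · 0.1669 / 0.00221 = 490.4.
Re < 2300 → laminar flow, so f = 64/Re = 64/490.4 = 0.1305 (the turbulent correlation is not needed).
Darcy-Weisbach: ΔP = f(L/D)(ρV²/2) = 0.1305·(1352/0.1669)·(1107·0.005866²/2) = 0.1305·8101·0.01905 = 20.13 Pa.
ΔP = 20.13 Pa = 0.02013 kPa.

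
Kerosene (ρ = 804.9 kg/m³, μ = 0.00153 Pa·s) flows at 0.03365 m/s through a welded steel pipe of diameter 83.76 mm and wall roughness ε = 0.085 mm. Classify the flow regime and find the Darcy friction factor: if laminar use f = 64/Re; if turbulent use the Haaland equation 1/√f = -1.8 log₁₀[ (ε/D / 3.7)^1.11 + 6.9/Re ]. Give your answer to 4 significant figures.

Re = ρVD/μ = 804.9·0.03365·0.08376/0.00153 = 1483.
Re < 2300 → laminar, so f = 64/Re = 0.04316 (roughness is irrelevant in laminar flow).

f ≈ 0.04316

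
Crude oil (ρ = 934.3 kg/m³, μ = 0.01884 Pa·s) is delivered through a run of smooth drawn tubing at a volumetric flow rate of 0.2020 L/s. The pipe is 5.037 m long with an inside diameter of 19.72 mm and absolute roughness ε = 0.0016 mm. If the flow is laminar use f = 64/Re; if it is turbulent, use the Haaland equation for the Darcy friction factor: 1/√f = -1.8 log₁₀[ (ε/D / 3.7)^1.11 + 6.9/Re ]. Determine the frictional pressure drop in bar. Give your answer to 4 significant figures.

ΔP ≈ 0.05165 bar

Q = 0.2020 L/s = 0.2020/1000 = 0.000202 m³/s.
Cross-sectional area A = πD²/4 = π(0.01972)²/4 = 0.0003054 m²; mean velocity V = Q/A = 0.000202/0.0003054 = 0.6614 m/s.
Reynolds number Re = ρVD/μ = 934.3 · 0.6614 · 0.01972 / 0.0188 = 646.8.
Re < 2300 → laminar flow, so f = 64/Re = 64/646.8 = 0.09895 (the turbulent correlation is not needed).
Darcy-Weisbach: ΔP = f(L/D)(ρV²/2) = 0.09895·(5.037/0.01972)·(934.3·0.6614²/2) = 0.09895·255.4·204.3 = 5165 Pa.
ΔP = 5165 Pa = 0.05165 bar.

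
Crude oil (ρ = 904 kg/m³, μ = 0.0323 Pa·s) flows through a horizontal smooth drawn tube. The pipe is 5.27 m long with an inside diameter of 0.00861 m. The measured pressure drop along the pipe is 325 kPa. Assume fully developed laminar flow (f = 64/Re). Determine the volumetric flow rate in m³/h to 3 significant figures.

Q ≈ 0.927 m³/h

For laminar flow, f = 64/Re with Re = ρVD/μ, so Darcy-Weisbach reduces to ΔP = 32μLV/D². Solving for V: V = ΔP·D²/(32μL) = 3.25e+05·(0.00861)²/(32·0.0323·5.27) = 4.423 m/s.
Check: Re = ρVD/μ = 904·4.423·0.00861/0.0323 = 1066 < 2300, so the laminar assumption holds.
Q = V·A = 4.423·(π/4·0.00861²) = 0.0002575 m³/s = 0.927 m³/h.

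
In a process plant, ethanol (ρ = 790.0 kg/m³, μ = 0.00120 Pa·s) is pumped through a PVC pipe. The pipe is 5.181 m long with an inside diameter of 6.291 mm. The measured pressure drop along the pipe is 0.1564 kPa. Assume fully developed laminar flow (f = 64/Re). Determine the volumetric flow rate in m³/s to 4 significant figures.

Q ≈ 9.671×10^-7 m³/s

For laminar flow, f = 64/Re with Re = ρVD/μ, so Darcy-Weisbach reduces to ΔP = 32μLV/D². Solving for V: V = ΔP·D²/(32μL) = 156.4·(0.006291)²/(32·0.0012·5.181) = 0.03111 m/s.
Check: Re = ρVD/μ = 790·0.03111·0.006291/0.0012 = 128.9 < 2300, so the laminar assumption holds.
Q = V·A = 0.03111·(π/4·0.006291²) = 9.671e-07 m³/s = 9.671×10^-7 m³/s.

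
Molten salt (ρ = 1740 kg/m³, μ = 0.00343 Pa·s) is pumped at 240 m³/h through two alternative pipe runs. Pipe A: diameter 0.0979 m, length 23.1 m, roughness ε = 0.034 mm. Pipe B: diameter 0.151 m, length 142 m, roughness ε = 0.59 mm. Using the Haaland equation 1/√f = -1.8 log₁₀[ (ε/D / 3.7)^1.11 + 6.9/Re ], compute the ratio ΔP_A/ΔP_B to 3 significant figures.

ΔP_A/ΔP_B ≈ 0.826

Pipe A: V = Q/A = 0.06667/0.007528 = 8.856 m/s; Re = 4.398e+05; ε/D = 0.000347; Haaland → f = 0.01665; ΔP_A = f(L/D)(ρV²/2) = 2.681e+05 Pa.
Pipe B: V = Q/A = 0.06667/0.01791 = 3.723 m/s; Re = 2.852e+05; ε/D = 0.00391; Haaland → f = 0.02863; ΔP_B = f(L/D)(ρV²/2) = 3.247e+05 Pa.
ΔP_A/ΔP_B = 2.681e+05/3.247e+05 = 0.826.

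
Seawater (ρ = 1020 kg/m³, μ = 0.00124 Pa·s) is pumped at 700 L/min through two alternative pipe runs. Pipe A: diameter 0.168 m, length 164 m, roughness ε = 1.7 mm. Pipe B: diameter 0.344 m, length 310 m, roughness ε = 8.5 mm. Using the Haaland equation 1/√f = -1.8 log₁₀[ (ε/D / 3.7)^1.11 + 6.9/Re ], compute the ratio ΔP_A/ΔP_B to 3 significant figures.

Pipe A: V = Q/A = 0.01167/0.02217 = 0.5263 m/s; Re = 7.273e+04; ε/D = 0.0101; Haaland → f = 0.03889; ΔP_A = f(L/D)(ρV²/2) = 5363 Pa.
Pipe B: V = Q/A = 0.01167/0.09294 = 0.1255 m/s; Re = 3.552e+04; ε/D = 0.0247; Haaland → f = 0.05389; ΔP_B = f(L/D)(ρV²/2) = 390.2 Pa.
ΔP_A/ΔP_B = 5363/390.2 = 13.7.

ΔP_A/ΔP_B ≈ 13.7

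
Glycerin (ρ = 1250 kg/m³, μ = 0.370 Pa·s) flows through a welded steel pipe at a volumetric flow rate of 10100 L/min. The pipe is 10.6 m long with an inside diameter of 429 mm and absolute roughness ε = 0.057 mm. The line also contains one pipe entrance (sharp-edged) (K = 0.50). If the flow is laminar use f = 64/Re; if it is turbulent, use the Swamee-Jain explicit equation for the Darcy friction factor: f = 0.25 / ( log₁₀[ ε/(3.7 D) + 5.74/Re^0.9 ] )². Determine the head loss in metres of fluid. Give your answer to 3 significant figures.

Q = 10100 L/min = 10100/60000 = 0.1683 m³/s.
Cross-sectional area A = πD²/4 = π(0.429)²/4 = 0.1445 m²; mean velocity V = Q/A = 0.1683/0.1445 = 1.165 m/s.
Reynolds number Re = ρVD/μ = 1250 · 1.165 · 0.429 / 0.37 = 1688.
Re < 2300 → laminar flow, so f = 64/Re = 64/1688 = 0.03792 (the turbulent correlation is not needed).
Total minor-loss coefficient ΣK = 1·0.5 = 0.5.
ΔP = [f·L/D + ΣK]·(ρV²/2) = [0.03792·10.6/0.429 + 0.5]·(1250·1.165²/2) = [0.9369 + 0.5]·847.6 = 1218 Pa.
Head loss h_f = ΔP/(ρg) = 1218/(1250·9.81) = 0.0993 m.

h_f ≈ 0.0993 m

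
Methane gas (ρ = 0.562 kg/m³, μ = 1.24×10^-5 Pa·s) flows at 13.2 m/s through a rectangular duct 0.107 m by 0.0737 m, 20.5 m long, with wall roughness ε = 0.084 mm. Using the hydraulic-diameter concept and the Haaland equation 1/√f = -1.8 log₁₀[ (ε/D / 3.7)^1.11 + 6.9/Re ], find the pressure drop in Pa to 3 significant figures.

Hydraulic diameter D_h = 4A/P = 4·(0.107·0.0737)/(2·(0.107+0.0737)) = 0.03154/0.3614 = 0.08728 m.
Re = ρVD_h/μ = 0.562·13.2·0.08728/1.24e-05 = 5.222e+04.
ε/D_h = 8.4e-05/0.08728 = 0.000962; Haaland gives 1/√f = -1.8 log₁₀[0.000105+0.000132] = 6.525, so f = 0.02349.
ΔP = f(L/D_h)(ρV²/2) = 0.02349·20.5/0.08728·48.96 = 270.1 Pa.

ΔP ≈ 270 Pa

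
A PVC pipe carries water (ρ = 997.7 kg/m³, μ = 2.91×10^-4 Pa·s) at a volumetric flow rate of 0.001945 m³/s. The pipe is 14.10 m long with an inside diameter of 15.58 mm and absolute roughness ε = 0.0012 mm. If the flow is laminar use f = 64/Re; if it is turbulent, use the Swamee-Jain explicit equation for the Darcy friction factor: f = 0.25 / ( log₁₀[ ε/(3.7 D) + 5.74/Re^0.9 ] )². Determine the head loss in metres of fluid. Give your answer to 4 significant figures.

Cross-sectional area A = πD²/4 = π(0.01558)²/4 = 0.0001906 m²; mean velocity V = Q/A = 0.001945/0.0001906 = 10.2 m/s.
Reynolds number Re = ρVD/μ = 997.7 · 10.2 · 0.01558 / 0.000291 = 5.45e+05.
Re > 4000 → turbulent. Relative roughness ε/D = 1.2e-06/0.01558 = 7.7e-05. Swamee-Jain: f = 0.25/(log₁₀[7.7e-05/3.7 + 5.74/5.45e+05^0.9])² = 0.25/(log₁₀[2.08e-05 + 3.95e-05])² = 0.25/(-4.22)² = 0.01404.
Darcy-Weisbach: ΔP = f(L/D)(ρV²/2) = 0.01404·(14.1/0.01558)·(997.7·10.2²/2) = 0.01404·905·5.192e+04 = 6.597e+05 Pa.
Head loss h_f = ΔP/(ρg) = 6.597e+05/(997.7·9.81) = 67.40 m.

h_f ≈ 67.40 m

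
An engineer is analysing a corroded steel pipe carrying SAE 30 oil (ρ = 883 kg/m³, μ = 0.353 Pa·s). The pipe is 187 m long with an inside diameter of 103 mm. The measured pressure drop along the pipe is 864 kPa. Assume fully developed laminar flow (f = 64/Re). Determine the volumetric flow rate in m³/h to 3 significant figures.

Q ≈ 130 m³/h

For laminar flow, f = 64/Re with Re = ρVD/μ, so Darcy-Weisbach reduces to ΔP = 32μLV/D². Solving for V: V = ΔP·D²/(32μL) = 8.64e+05·(0.103)²/(32·0.353·187) = 4.339 m/s.
Check: Re = ρVD/μ = 883·4.339·0.103/0.353 = 1118 < 2300, so the laminar assumption holds.
Q = V·A = 4.339·(π/4·0.103²) = 0.03616 m³/s = 130 m³/h.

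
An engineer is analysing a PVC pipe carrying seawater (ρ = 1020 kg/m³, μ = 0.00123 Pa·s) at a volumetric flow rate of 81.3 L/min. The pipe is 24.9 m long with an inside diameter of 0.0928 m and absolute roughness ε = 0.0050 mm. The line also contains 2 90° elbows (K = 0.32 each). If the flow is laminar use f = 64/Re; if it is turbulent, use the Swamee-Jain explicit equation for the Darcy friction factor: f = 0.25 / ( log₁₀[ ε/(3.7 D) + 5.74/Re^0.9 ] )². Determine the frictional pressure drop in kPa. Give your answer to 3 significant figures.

Q = 81.3 L/min = 81.3/60000 = 0.001355 m³/s.
Cross-sectional area A = πD²/4 = π(0.0928)²/4 = 0.006764 m²; mean velocity V = Q/A = 0.001355/0.006764 = 0.2003 m/s.
Reynolds number Re = ρVD/μ = 1020 · 0.2003 · 0.0928 / 0.00123 = 1.542e+04.
Re > 4000 → turbulent. Relative roughness ε/D = 5e-06/0.0928 = 5.39e-05. Swamee-Jain: f = 0.25/(log₁₀[5.39e-05/3.7 + 5.74/1.542e+04^0.9])² = 0.25/(log₁₀[1.46e-05 + 0.000977])² = 0.25/(-3.004)² = 0.02771.
Total minor-loss coefficient ΣK = 2·0.32 = 0.64.
ΔP = [f·L/D + ΣK]·(ρV²/2) = [0.02771·24.9/0.0928 + 0.64]·(1020·0.2003²/2) = [7.434 + 0.64]·20.47 = 165.3 Pa.
ΔP = 165.3 Pa = 0.165 kPa.

ΔP ≈ 0.165 kPa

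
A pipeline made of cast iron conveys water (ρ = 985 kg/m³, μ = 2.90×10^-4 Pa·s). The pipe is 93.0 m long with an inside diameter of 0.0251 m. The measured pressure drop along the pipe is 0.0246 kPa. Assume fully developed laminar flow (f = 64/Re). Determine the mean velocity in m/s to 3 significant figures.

V ≈ 0.0180 m/s

For laminar flow, f = 64/Re with Re = ρVD/μ, so Darcy-Weisbach reduces to ΔP = 32μLV/D². Solving for V: V = ΔP·D²/(32μL) = 24.6·(0.0251)²/(32·0.00029·93) = 0.01796 m/s.
Check: Re = ρVD/μ = 985·0.01796·0.0251/0.00029 = 1531 < 2300, so the laminar assumption holds.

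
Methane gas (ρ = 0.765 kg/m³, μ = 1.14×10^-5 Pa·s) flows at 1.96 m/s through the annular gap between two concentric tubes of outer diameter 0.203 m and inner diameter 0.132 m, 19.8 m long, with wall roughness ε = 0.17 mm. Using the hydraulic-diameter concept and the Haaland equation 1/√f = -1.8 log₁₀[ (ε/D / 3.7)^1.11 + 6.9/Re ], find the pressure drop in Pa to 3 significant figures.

Hydraulic diameter D_h = 4A/P = D_o - D_i = 0.203 - 0.132 = 0.071 m.
Re = ρVD_h/μ = 0.765·1.96·0.071/1.14e-05 = 9338.
ε/D_h = 0.00017/0.071 = 0.00239; Haaland gives 1/√f = -1.8 log₁₀[0.000289+0.000739] = 5.379, so f = 0.03456.
ΔP = f(L/D_h)(ρV²/2) = 0.03456·19.8/0.071·1.469 = 14.16 Pa.

ΔP ≈ 14.2 Pa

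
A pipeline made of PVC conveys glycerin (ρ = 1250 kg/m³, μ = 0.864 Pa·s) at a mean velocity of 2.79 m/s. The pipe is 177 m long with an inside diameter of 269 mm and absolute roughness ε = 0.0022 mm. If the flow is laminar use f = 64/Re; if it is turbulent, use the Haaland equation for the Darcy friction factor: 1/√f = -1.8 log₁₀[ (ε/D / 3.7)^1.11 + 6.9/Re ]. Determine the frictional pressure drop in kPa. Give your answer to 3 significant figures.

Reynolds number Re = ρVD/μ = 1250 · 2.79 · 0.269 / 0.864 = 1086.
Re < 2300 → laminar flow, so f = 64/Re = 64/1086 = 0.05894 (the turbulent correlation is not needed).
Darcy-Weisbach: ΔP = f(L/D)(ρV²/2) = 0.05894·(177/0.269)·(1250·2.79²/2) = 0.05894·658·4865 = 1.887e+05 Pa.
ΔP = 1.887e+05 Pa = 189 kPa.

ΔP ≈ 189 kPa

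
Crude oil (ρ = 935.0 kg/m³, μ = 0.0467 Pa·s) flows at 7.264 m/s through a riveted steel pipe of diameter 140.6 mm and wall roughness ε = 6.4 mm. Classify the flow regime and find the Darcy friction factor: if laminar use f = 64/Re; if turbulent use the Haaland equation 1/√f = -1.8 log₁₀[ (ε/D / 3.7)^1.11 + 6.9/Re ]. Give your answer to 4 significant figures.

f ≈ 0.06991

Re = ρVD/μ = 935·7.264·0.1406/0.0467 = 2.045e+04.
Re > 4000 → turbulent. ε/D = 0.0064/0.1406 = 0.0455; Haaland: 1/√f = -1.8 log₁₀[0.00758 + 0.000337] = 3.782, so f = 0.06991.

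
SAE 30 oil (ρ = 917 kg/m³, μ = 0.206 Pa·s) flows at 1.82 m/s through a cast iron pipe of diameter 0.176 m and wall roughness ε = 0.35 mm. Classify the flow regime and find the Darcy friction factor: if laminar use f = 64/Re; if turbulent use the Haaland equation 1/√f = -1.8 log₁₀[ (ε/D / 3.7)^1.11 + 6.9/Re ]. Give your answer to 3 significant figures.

f ≈ 0.0449

Re = ρVD/μ = 917·1.82·0.176/0.206 = 1426.
Re < 2300 → laminar, so f = 64/Re = 0.04488 (roughness is irrelevant in laminar flow).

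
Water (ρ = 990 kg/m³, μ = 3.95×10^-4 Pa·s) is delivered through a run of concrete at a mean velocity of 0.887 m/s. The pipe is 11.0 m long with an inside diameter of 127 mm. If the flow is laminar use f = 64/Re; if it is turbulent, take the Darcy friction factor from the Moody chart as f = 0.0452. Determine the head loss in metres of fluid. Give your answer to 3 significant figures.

Reynolds number Re = ρVD/μ = 990 · 0.887 · 0.127 / 0.000395 = 2.823e+05.
Re > 4000 → turbulent; use the Moody-chart value f = 0.0452.
Darcy-Weisbach: ΔP = f(L/D)(ρV²/2) = 0.0452·(11/0.127)·(990·0.887²/2) = 0.0452·86.61·389.5 = 1525 Pa.
Head loss h_f = ΔP/(ρg) = 1525/(990·9.81) = 0.157 m.

h_f ≈ 0.157 m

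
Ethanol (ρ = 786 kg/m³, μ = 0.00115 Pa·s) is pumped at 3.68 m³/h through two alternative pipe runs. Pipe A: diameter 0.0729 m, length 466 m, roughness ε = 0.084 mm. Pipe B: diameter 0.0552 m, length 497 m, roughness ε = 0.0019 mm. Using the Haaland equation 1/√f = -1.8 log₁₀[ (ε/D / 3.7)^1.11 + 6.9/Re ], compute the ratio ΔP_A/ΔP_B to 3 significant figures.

Pipe A: V = Q/A = 0.001022/0.004174 = 0.2449 m/s; Re = 1.22e+04; ε/D = 0.00115; Haaland → f = 0.03093; ΔP_A = f(L/D)(ρV²/2) = 4661 Pa.
Pipe B: V = Q/A = 0.001022/0.002393 = 0.4271 m/s; Re = 1.612e+04; ε/D = 3.44e-05; Haaland → f = 0.02725; ΔP_B = f(L/D)(ρV²/2) = 1.759e+04 Pa.
ΔP_A/ΔP_B = 4661/1.759e+04 = 0.265.

ΔP_A/ΔP_B ≈ 0.265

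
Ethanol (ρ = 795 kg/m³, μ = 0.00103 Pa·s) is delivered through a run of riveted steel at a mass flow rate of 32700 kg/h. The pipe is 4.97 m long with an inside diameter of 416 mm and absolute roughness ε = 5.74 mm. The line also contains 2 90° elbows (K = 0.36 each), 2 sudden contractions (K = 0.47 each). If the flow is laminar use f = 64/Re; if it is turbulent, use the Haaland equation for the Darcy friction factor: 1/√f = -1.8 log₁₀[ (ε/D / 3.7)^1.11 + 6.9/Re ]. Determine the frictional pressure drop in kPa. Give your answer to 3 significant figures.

ṁ = 32700 kg/h = 32700/3600 = 9.083 kg/s.
A = πD²/4 = π(0.416)²/4 = 0.1359 m²; mean velocity V = ṁ/(ρA) = 9.083/(795 · 0.1359) = 0.08406 m/s.
Reynolds number Re = ρVD/μ = 795 · 0.08406 · 0.416 / 0.00103 = 2.699e+04.
Re > 4000 → turbulent. Relative roughness ε/D = 0.00574/0.416 = 0.0138. Haaland: 1/√f = -1.8 log₁₀[(0.0138/3.7)^1.11 + 6.9/2.699e+04] = -1.8 log₁₀[0.00202 + 0.000256] = 4.759, so f = 0.04416.
Total minor-loss coefficient ΣK = 2·0.36 + 2·0.47 = 1.66.
ΔP = [f·L/D + ΣK]·(ρV²/2) = [0.04416·4.97/0.416 + 1.66]·(795·0.08406²/2) = [0.5276 + 1.66]·2.809 = 6.145 Pa.
ΔP = 6.145 Pa = 0.00614 kPa.

ΔP ≈ 0.00614 kPa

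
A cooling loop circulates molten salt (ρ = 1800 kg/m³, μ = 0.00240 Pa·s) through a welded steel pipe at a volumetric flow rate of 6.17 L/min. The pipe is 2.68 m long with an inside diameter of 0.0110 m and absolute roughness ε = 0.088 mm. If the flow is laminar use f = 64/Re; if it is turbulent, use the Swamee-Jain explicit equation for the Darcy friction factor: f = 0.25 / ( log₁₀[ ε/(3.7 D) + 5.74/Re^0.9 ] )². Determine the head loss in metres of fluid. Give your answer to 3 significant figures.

Q = 6.17 L/min = 6.17/60000 = 0.0001028 m³/s.
Cross-sectional area A = πD²/4 = π(0.011)²/4 = 9.503e-05 m²; mean velocity V = Q/A = 0.0001028/9.503e-05 = 1.082 m/s.
Reynolds number Re = ρVD/μ = 1800 · 1.082 · 0.011 / 0.0024 = 8927.
Re > 4000 → turbulent. Relative roughness ε/D = 8.8e-05/0.011 = 0.008. Swamee-Jain: f = 0.25/(log₁₀[0.008/3.7 + 5.74/8927^0.9])² = 0.25/(log₁₀[0.00216 + 0.0016])² = 0.25/(-2.425)² = 0.04252.
Darcy-Weisbach: ΔP = f(L/D)(ρV²/2) = 0.04252·(2.68/0.011)·(1800·1.082²/2) = 0.04252·243.6·1054 = 1.092e+04 Pa.
Head loss h_f = ΔP/(ρg) = 1.092e+04/(1800·9.81) = 0.618 m.

h_f ≈ 0.618 m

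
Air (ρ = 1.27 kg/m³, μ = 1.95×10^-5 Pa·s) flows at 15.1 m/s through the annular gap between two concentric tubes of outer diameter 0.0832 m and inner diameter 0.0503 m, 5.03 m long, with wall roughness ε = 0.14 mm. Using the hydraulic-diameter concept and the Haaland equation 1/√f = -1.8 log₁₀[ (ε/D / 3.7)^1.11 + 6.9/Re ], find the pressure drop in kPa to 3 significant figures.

ΔP ≈ 0.702 kPa

Hydraulic diameter D_h = 4A/P = D_o - D_i = 0.0832 - 0.0503 = 0.0329 m.
Re = ρVD_h/μ = 1.27·15.1·0.0329/1.95e-05 = 3.236e+04.
ε/D_h = 0.00014/0.0329 = 0.00426; Haaland gives 1/√f = -1.8 log₁₀[0.000546+0.000213] = 5.615, so f = 0.03172.
ΔP = f(L/D_h)(ρV²/2) = 0.03172·5.03/0.0329·144.8 = 702.1 Pa.
ΔP = 0.702 kPa.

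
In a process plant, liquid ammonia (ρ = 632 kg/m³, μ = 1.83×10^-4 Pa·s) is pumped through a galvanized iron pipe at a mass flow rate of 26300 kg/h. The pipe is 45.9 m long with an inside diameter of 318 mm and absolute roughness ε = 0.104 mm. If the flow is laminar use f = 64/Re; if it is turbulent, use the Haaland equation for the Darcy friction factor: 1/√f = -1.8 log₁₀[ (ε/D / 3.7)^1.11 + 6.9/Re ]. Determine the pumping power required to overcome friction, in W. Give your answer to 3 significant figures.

ṁ = 26300 kg/h = 26300/3600 = 7.306 kg/s.
A = πD²/4 = π(0.318)²/4 = 0.07942 m²; mean velocity V = ṁ/(ρA) = 7.306/(632 · 0.07942) = 0.1455 m/s.
Reynolds number Re = ρVD/μ = 632 · 0.1455 · 0.318 / 0.000183 = 1.598e+05.
Re > 4000 → turbulent. Relative roughness ε/D = 0.000104/0.318 = 0.000327. Haaland: 1/√f = -1.8 log₁₀[(0.000327/3.7)^1.11 + 6.9/1.598e+05] = -1.8 log₁₀[3.17e-05 + 4.32e-05] = 7.427, so f = 0.01813.
Darcy-Weisbach: ΔP = f(L/D)(ρV²/2) = 0.01813·(45.9/0.318)·(632·0.1455²/2) = 0.01813·144.3·6.694 = 17.52 Pa.
Q = ṁ/ρ = 7.306/632 = 0.01156 m³/s.
Pumping power P = QΔP = 0.01156·17.52 = 0.2025 W = 0.202 W.

P ≈ 0.202 W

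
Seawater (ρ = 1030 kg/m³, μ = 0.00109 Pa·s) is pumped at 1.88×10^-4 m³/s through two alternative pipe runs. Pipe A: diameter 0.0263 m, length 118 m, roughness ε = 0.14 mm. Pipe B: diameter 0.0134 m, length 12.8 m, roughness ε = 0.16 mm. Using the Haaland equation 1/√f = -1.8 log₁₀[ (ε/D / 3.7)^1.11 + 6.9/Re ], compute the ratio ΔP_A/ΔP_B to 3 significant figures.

ΔP_A/ΔP_B ≈ 0.284

Pipe A: V = Q/A = 0.000188/0.0005433 = 0.3461 m/s; Re = 8600; ε/D = 0.00532; Haaland → f = 0.03873; ΔP_A = f(L/D)(ρV²/2) = 1.072e+04 Pa.
Pipe B: V = Q/A = 0.000188/0.000141 = 1.333 m/s; Re = 1.688e+04; ε/D = 0.0119; Haaland → f = 0.04321; ΔP_B = f(L/D)(ρV²/2) = 3.778e+04 Pa.
ΔP_A/ΔP_B = 1.072e+04/3.778e+04 = 0.284.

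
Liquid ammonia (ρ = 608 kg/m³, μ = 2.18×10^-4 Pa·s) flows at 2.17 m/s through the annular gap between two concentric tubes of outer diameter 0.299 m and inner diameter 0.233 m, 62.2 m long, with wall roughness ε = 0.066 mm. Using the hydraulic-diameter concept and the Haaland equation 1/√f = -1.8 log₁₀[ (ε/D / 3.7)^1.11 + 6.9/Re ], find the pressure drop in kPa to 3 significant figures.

ΔP ≈ 27.4 kPa

Hydraulic diameter D_h = 4A/P = D_o - D_i = 0.299 - 0.233 = 0.066 m.
Re = ρVD_h/μ = 608·2.17·0.066/0.000218 = 3.994e+05.
ε/D_h = 6.6e-05/0.066 = 0.001; Haaland gives 1/√f = -1.8 log₁₀[0.000109+1.73e-05] = 7.015, so f = 0.02032.
ΔP = f(L/D_h)(ρV²/2) = 0.02032·62.2/0.066·1432 = 2.742e+04 Pa.
ΔP = 27.4 kPa.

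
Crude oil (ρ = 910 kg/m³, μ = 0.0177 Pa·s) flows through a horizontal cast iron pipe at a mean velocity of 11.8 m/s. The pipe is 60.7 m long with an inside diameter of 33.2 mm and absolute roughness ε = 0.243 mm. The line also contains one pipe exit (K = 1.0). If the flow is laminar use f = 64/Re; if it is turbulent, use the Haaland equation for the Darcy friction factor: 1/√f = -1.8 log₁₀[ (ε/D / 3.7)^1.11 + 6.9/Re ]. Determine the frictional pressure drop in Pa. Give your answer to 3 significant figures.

Reynolds number Re = ρVD/μ = 910 · 11.8 · 0.0332 / 0.0177 = 2.014e+04.
Re > 4000 → turbulent. Relative roughness ε/D = 0.000243/0.0332 = 0.00732. Haaland: 1/√f = -1.8 log₁₀[(0.00732/3.7)^1.11 + 6.9/2.014e+04] = -1.8 log₁₀[0.000997 + 0.000343] = 5.171, so f = 0.03739.
Total minor-loss coefficient ΣK = 1·1 = 1.
ΔP = [f·L/D + ΣK]·(ρV²/2) = [0.03739·60.7/0.0332 + 1]·(910·11.8²/2) = [68.37 + 1]·6.335e+04 = 4.395e+06 Pa.

ΔP ≈ 4.39×10^6 Pa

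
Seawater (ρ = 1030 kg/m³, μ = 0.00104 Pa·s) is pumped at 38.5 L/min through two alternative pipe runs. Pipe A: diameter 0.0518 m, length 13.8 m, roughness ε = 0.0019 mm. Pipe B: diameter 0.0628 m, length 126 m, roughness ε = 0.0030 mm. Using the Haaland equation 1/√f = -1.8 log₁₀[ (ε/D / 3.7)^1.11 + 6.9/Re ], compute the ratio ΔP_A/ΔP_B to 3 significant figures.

Pipe A: V = Q/A = 0.0006417/0.002107 = 0.3045 m/s; Re = 1.562e+04; ε/D = 3.67e-05; Haaland → f = 0.02747; ΔP_A = f(L/D)(ρV²/2) = 349.4 Pa.
Pipe B: V = Q/A = 0.0006417/0.003097 = 0.2072 m/s; Re = 1.288e+04; ε/D = 4.78e-05; Haaland → f = 0.0289; ΔP_B = f(L/D)(ρV²/2) = 1281 Pa.
ΔP_A/ΔP_B = 349.4/1281 = 0.273.

ΔP_A/ΔP_B ≈ 0.273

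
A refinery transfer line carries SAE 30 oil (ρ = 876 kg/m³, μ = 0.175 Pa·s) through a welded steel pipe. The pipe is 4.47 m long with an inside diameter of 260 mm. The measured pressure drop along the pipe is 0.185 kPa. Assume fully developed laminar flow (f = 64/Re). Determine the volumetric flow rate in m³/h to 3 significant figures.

For laminar flow, f = 64/Re with Re = ρVD/μ, so Darcy-Weisbach reduces to ΔP = 32μLV/D². Solving for V: V = ΔP·D²/(32μL) = 185·(0.26)²/(32·0.175·4.47) = 0.4996 m/s.
Check: Re = ρVD/μ = 876·0.4996·0.26/0.175 = 650.2 < 2300, so the laminar assumption holds.
Q = V·A = 0.4996·(π/4·0.26²) = 0.02653 m³/s = 95.5 m³/h.

Q ≈ 95.5 m³/h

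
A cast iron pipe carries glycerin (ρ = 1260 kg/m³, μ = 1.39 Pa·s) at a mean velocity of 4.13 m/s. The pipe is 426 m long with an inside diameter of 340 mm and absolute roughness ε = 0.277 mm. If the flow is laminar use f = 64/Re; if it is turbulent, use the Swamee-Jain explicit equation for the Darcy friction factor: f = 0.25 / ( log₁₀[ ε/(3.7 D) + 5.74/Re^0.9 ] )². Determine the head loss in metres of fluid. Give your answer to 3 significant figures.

Reynolds number Re = ρVD/μ = 1260 · 4.13 · 0.34 / 1.39 = 1273.
Re < 2300 → laminar flow, so f = 64/Re = 64/1273 = 0.05028 (the turbulent correlation is not needed).
Darcy-Weisbach: ΔP = f(L/D)(ρV²/2) = 0.05028·(426/0.34)·(1260·4.13²/2) = 0.05028·1253·1.075e+04 = 6.77e+05 Pa.
Head loss h_f = ΔP/(ρg) = 6.77e+05/(1260·9.81) = 54.8 m.

h_f ≈ 54.8 m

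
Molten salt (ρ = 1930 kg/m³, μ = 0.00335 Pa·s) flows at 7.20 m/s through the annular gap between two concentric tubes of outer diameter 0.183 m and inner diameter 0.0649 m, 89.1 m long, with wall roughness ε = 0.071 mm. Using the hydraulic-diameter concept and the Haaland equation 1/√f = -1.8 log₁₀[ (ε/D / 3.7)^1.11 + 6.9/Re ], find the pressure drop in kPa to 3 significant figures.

ΔP ≈ 687 kPa

Hydraulic diameter D_h = 4A/P = D_o - D_i = 0.183 - 0.0649 = 0.1181 m.
Re = ρVD_h/μ = 1930·7.2·0.1181/0.00335 = 4.899e+05.
ε/D_h = 7.1e-05/0.1181 = 0.000601; Haaland gives 1/√f = -1.8 log₁₀[6.22e-05+1.41e-05] = 7.411, so f = 0.01821.
ΔP = f(L/D_h)(ρV²/2) = 0.01821·89.1/0.1181·5.003e+04 = 6.871e+05 Pa.
ΔP = 687 kPa.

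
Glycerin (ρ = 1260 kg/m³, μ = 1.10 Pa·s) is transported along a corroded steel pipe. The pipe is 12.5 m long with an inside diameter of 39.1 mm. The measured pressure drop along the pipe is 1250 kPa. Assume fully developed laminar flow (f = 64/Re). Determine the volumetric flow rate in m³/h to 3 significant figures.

For laminar flow, f = 64/Re with Re = ρVD/μ, so Darcy-Weisbach reduces to ΔP = 32μLV/D². Solving for V: V = ΔP·D²/(32μL) = 1.25e+06·(0.0391)²/(32·1.1·12.5) = 4.343 m/s.
Check: Re = ρVD/μ = 1260·4.343·0.0391/1.1 = 194.5 < 2300, so the laminar assumption holds.
Q = V·A = 4.343·(π/4·0.0391²) = 0.005215 m³/s = 18.8 m³/h.

Q ≈ 18.8 m³/h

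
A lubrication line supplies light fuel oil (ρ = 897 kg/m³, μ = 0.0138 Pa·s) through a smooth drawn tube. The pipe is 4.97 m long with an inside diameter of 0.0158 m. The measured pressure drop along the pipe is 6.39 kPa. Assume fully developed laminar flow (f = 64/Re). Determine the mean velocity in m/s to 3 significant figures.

V ≈ 0.727 m/s

For laminar flow, f = 64/Re with Re = ρVD/μ, so Darcy-Weisbach reduces to ΔP = 32μLV/D². Solving for V: V = ΔP·D²/(32μL) = 6390·(0.0158)²/(32·0.0138·4.97) = 0.7268 m/s.
Check: Re = ρVD/μ = 897·0.7268·0.0158/0.0138 = 746.4 < 2300, so the laminar assumption holds.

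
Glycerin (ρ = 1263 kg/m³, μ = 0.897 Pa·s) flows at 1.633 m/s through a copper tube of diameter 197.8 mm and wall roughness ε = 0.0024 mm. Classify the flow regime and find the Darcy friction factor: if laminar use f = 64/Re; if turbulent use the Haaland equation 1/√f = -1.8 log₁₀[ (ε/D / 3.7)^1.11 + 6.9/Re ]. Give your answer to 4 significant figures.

f ≈ 0.1407

Re = ρVD/μ = 1263·1.633·0.1978/0.897 = 454.8.
Re < 2300 → laminar, so f = 64/Re = 0.1407 (roughness is irrelevant in laminar flow).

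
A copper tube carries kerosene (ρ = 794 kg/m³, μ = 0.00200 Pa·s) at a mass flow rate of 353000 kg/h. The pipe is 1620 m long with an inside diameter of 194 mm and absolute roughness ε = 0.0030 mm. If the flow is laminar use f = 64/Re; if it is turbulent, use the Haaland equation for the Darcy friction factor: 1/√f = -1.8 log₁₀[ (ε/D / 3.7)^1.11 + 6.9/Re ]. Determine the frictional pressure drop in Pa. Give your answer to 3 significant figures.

ΔP ≈ 827000 Pa

ṁ = 353000 kg/h = 353000/3600 = 98.06 kg/s.
A = πD²/4 = π(0.194)²/4 = 0.02956 m²; mean velocity V = ṁ/(ρA) = 98.06/(794 · 0.02956) = 4.178 m/s.
Reynolds number Re = ρVD/μ = 794 · 4.178 · 0.194 / 0.002 = 3.218e+05.
Re > 4000 → turbulent. Relative roughness ε/D = 3e-06/0.194 = 1.55e-05. Haaland: 1/√f = -1.8 log₁₀[(1.55e-05/3.7)^1.11 + 6.9/3.218e+05] = -1.8 log₁₀[1.07e-06 + 2.14e-05] = 8.366, so f = 0.01429.
Darcy-Weisbach: ΔP = f(L/D)(ρV²/2) = 0.01429·(1620/0.194)·(794·4.178²/2) = 0.01429·8351·6930 = 8.269e+05 Pa.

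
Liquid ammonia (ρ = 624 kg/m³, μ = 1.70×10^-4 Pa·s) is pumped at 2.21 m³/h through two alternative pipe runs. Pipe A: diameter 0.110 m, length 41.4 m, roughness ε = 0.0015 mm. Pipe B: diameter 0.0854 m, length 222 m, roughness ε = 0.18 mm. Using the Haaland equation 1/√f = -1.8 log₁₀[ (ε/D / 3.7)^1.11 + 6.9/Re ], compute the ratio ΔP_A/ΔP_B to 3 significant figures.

Pipe A: V = Q/A = 0.0006139/0.009503 = 0.0646 m/s; Re = 2.608e+04; ε/D = 1.36e-05; Haaland → f = 0.02414; ΔP_A = f(L/D)(ρV²/2) = 11.83 Pa.
Pipe B: V = Q/A = 0.0006139/0.005728 = 0.1072 m/s; Re = 3.36e+04; ε/D = 0.00211; Haaland → f = 0.02765; ΔP_B = f(L/D)(ρV²/2) = 257.6 Pa.
ΔP_A/ΔP_B = 11.83/257.6 = 0.0459.

ΔP_A/ΔP_B ≈ 0.0459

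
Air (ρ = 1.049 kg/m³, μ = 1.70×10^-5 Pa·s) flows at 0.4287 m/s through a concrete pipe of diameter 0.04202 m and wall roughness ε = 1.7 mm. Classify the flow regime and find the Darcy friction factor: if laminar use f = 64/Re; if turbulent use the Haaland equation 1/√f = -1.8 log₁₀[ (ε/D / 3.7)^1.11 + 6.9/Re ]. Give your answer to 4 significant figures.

Re = ρVD/μ = 1.049·0.4287·0.04202/1.7e-05 = 1112.
Re < 2300 → laminar, so f = 64/Re = 0.05758 (roughness is irrelevant in laminar flow).

f ≈ 0.05758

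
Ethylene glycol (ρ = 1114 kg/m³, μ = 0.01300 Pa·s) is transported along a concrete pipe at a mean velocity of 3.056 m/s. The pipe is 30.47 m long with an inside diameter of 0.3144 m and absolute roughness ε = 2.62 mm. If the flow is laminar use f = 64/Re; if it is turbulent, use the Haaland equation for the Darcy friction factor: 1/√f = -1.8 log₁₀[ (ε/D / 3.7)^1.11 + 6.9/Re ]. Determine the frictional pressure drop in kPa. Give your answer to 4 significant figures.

Reynolds number Re = ρVD/μ = 1114 · 3.056 · 0.3144 / 0.013 = 8.233e+04.
Re > 4000 → turbulent. Relative roughness ε/D = 0.00262/0.3144 = 0.00833. Haaland: 1/√f = -1.8 log₁₀[(0.00833/3.7)^1.11 + 6.9/8.233e+04] = -1.8 log₁₀[0.00115 + 8.38e-05] = 5.235, so f = 0.0365.
Darcy-Weisbach: ΔP = f(L/D)(ρV²/2) = 0.0365·(30.47/0.3144)·(1114·3.056²/2) = 0.0365·96.91·5202 = 1.84e+04 Pa.
ΔP = 1.84e+04 Pa = 18.40 kPa.

ΔP ≈ 18.40 kPa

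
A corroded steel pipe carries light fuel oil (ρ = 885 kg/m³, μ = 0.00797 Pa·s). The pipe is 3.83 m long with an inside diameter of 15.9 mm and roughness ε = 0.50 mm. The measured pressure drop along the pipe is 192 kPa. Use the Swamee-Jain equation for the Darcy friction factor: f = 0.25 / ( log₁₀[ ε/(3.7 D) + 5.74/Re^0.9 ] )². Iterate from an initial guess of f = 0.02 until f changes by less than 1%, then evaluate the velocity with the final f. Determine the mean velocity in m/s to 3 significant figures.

Rearranging Darcy-Weisbach: V = √(2·ΔP·D/(f·L·ρ)). With ε/D = 0.0005/0.0159 = 0.0314, iterate starting from f = 0.02:
  f = 0.02 → V = √(2·1.92e+05·0.0159/(0.02·3.83·885)) = 9.49 m/s; Re = ρVD/μ = 1.676e+04; f → 0.06087
  f = 0.06087 → V = 5.44 m/s; Re = 9605; f → 0.06248
  f = 0.06248 → V = 5.369 m/s; Re = 9480; f → 0.06253
Converged (Δf/f < 1%). With the final f = 0.06253: V = √(2·1.92e+05·0.0159/(0.06253·3.83·885)) = 5.367 m/s.

V ≈ 5.37 m/s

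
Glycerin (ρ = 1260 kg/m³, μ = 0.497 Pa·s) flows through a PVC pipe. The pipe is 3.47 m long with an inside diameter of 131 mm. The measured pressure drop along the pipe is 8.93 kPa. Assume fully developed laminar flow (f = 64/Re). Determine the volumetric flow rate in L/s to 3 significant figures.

For laminar flow, f = 64/Re with Re = ρVD/μ, so Darcy-Weisbach reduces to ΔP = 32μLV/D². Solving for V: V = ΔP·D²/(32μL) = 8930·(0.131)²/(32·0.497·3.47) = 2.777 m/s.
Check: Re = ρVD/μ = 1260·2.777·0.131/0.497 = 922.2 < 2300, so the laminar assumption holds.
Q = V·A = 2.777·(π/4·0.131²) = 0.03743 m³/s = 37.4 L/s.

Q ≈ 37.4 L/s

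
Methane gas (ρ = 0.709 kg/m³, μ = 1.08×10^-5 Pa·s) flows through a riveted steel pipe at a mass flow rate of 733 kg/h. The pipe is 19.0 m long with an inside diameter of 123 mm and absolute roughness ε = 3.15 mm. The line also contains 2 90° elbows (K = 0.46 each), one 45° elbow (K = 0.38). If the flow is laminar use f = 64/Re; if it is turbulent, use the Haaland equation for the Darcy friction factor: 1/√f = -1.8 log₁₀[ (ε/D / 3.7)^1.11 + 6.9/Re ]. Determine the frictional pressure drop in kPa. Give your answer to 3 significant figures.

ṁ = 733 kg/h = 733/3600 = 0.2036 kg/s.
A = πD²/4 = π(0.123)²/4 = 0.01188 m²; mean velocity V = ṁ/(ρA) = 0.2036/(0.709 · 0.01188) = 24.17 m/s.
Reynolds number Re = ρVD/μ = 0.709 · 24.17 · 0.123 / 1.08e-05 = 1.952e+05.
Re > 4000 → turbulent. Relative roughness ε/D = 0.00315/0.123 = 0.0256. Haaland: 1/√f = -1.8 log₁₀[(0.0256/3.7)^1.11 + 6.9/1.952e+05] = -1.8 log₁₀[0.00401 + 3.54e-05] = 4.308, so f = 0.05387.
Total minor-loss coefficient ΣK = 2·0.46 + 1·0.38 = 1.3.
ΔP = [f·L/D + ΣK]·(ρV²/2) = [0.05387·19/0.123 + 1.3]·(0.709·24.17²/2) = [8.322 + 1.3]·207.1 = 1992 Pa.
ΔP = 1992 Pa = 1.99 kPa.

ΔP ≈ 1.99 kPa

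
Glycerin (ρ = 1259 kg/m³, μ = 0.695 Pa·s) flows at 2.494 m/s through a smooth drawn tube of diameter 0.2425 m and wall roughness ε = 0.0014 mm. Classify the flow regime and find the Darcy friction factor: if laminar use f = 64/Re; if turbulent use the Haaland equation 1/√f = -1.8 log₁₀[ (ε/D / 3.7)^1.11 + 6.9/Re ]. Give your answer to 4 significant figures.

f ≈ 0.05842

Re = ρVD/μ = 1259·2.494·0.2425/0.695 = 1096.
Re < 2300 → laminar, so f = 64/Re = 0.05842 (roughness is irrelevant in laminar flow).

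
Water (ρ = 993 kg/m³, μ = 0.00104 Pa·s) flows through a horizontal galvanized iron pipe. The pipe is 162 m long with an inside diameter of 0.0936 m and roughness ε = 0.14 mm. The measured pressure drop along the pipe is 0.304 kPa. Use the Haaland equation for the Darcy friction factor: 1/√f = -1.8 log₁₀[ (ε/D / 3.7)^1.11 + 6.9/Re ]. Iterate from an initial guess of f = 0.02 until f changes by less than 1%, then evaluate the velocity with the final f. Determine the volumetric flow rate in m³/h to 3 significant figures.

Q ≈ 2.55 m³/h

Rearranging Darcy-Weisbach: V = √(2·ΔP·D/(f·L·ρ)). With ε/D = 0.00014/0.0936 = 0.0015, iterate starting from f = 0.02:
  f = 0.02 → V = √(2·304·0.0936/(0.02·162·993)) = 0.133 m/s; Re = ρVD/μ = 1.189e+04; f → 0.03163
  f = 0.03163 → V = 0.1058 m/s; Re = 9452; f → 0.03328
  f = 0.03328 → V = 0.1031 m/s; Re = 9214; f → 0.03348
Converged (Δf/f < 1%). With the final f = 0.03348: V = √(2·304·0.0936/(0.03348·162·993)) = 0.1028 m/s.
Q = V·A = 0.1028·(π/4·0.0936²) = 0.0007073 m³/s = 2.55 m³/h.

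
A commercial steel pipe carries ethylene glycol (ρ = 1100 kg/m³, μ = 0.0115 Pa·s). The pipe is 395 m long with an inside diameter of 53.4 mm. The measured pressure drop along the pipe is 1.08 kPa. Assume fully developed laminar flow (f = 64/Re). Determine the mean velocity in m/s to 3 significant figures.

For laminar flow, f = 64/Re with Re = ρVD/μ, so Darcy-Weisbach reduces to ΔP = 32μLV/D². Solving for V: V = ΔP·D²/(32μL) = 1080·(0.0534)²/(32·0.0115·395) = 0.02119 m/s.
Check: Re = ρVD/μ = 1100·0.02119·0.0534/0.0115 = 108.2 < 2300, so the laminar assumption holds.

V ≈ 0.0212 m/s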